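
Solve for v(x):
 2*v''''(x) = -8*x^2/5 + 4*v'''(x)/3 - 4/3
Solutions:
 v(x) = C1 + C2*x + C3*x^2 + C4*exp(2*x/3) + x^5/50 + 3*x^4/20 + 16*x^3/15


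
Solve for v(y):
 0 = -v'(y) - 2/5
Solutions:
 v(y) = C1 - 2*y/5


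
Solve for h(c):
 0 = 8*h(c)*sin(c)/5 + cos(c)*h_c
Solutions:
 h(c) = C1*cos(c)^(8/5)


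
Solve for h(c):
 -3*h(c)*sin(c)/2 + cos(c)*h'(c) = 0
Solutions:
 h(c) = C1/cos(c)^(3/2)


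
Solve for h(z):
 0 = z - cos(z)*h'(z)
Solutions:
 h(z) = C1 + Integral(z/cos(z), z)


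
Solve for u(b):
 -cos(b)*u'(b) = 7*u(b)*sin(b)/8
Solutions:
 u(b) = C1*cos(b)^(7/8)


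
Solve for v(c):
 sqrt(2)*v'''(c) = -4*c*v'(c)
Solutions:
 v(c) = C1 + Integral(C2*airyai(-sqrt(2)*c) + C3*airybi(-sqrt(2)*c), c)


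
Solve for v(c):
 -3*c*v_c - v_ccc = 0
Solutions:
 v(c) = C1 + Integral(C2*airyai(-3^(1/3)*c) + C3*airybi(-3^(1/3)*c), c)


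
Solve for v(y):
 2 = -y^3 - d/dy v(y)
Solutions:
 v(y) = C1 - y^4/4 - 2*y


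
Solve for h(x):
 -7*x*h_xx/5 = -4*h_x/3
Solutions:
 h(x) = C1 + C2*x^(41/21)


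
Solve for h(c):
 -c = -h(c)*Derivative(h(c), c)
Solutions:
 h(c) = -sqrt(C1 + c^2)
 h(c) = sqrt(C1 + c^2)


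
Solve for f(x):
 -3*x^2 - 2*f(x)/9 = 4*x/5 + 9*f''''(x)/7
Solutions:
 f(x) = -27*x^2/2 - 18*x/5 + (C1*sin(2^(3/4)*7^(1/4)*x/6) + C2*cos(2^(3/4)*7^(1/4)*x/6))*exp(-2^(3/4)*7^(1/4)*x/6) + (C3*sin(2^(3/4)*7^(1/4)*x/6) + C4*cos(2^(3/4)*7^(1/4)*x/6))*exp(2^(3/4)*7^(1/4)*x/6)


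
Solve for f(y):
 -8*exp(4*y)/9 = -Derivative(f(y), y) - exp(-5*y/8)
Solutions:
 f(y) = C1 + 2*exp(4*y)/9 + 8*exp(-5*y/8)/5


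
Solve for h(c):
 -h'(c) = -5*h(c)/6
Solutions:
 h(c) = C1*exp(5*c/6)


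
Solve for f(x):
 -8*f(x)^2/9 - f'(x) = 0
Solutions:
 f(x) = 9/(C1 + 8*x)


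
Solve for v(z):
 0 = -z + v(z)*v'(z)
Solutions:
 v(z) = -sqrt(C1 + z^2)
 v(z) = sqrt(C1 + z^2)


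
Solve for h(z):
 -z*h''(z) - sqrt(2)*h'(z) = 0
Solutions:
 h(z) = C1 + C2*z^(1 - sqrt(2))


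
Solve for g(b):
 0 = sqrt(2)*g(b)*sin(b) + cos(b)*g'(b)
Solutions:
 g(b) = C1*cos(b)^(sqrt(2))


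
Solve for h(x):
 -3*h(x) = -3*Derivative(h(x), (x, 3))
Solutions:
 h(x) = C3*exp(x) + (C1*sin(sqrt(3)*x/2) + C2*cos(sqrt(3)*x/2))*exp(-x/2)


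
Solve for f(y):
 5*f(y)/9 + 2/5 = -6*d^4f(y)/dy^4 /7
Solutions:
 f(y) = (C1*sin(210^(1/4)*y/6) + C2*cos(210^(1/4)*y/6))*exp(-210^(1/4)*y/6) + (C3*sin(210^(1/4)*y/6) + C4*cos(210^(1/4)*y/6))*exp(210^(1/4)*y/6) - 18/25


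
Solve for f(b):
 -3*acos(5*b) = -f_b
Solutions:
 f(b) = C1 + 3*b*acos(5*b) - 3*sqrt(1 - 25*b^2)/5


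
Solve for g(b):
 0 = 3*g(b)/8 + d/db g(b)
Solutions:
 g(b) = C1*exp(-3*b/8)


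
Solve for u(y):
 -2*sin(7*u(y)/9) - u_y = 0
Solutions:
 2*y + 9*log(cos(7*u(y)/9) - 1)/14 - 9*log(cos(7*u(y)/9) + 1)/14 = C1


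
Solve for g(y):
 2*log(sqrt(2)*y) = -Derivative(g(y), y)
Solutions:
 g(y) = C1 - 2*y*log(y) - y*log(2) + 2*y


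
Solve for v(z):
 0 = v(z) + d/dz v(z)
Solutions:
 v(z) = C1*exp(-z)


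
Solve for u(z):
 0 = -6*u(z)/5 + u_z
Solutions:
 u(z) = C1*exp(6*z/5)


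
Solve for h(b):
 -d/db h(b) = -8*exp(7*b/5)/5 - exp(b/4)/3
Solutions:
 h(b) = C1 + 8*exp(7*b/5)/7 + 4*exp(b/4)/3


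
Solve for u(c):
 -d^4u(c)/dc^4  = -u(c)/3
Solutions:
 u(c) = C1*exp(-3^(3/4)*c/3) + C2*exp(3^(3/4)*c/3) + C3*sin(3^(3/4)*c/3) + C4*cos(3^(3/4)*c/3)


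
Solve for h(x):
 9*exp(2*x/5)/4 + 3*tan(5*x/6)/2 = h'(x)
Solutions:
 h(x) = C1 + 45*exp(2*x/5)/8 - 9*log(cos(5*x/6))/5


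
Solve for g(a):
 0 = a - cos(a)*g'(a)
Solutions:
 g(a) = C1 + Integral(a/cos(a), a)


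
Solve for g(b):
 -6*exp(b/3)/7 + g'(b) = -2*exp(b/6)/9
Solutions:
 g(b) = C1 - 4*exp(b/6)/3 + 18*exp(b/3)/7


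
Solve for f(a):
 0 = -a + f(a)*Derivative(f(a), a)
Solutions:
 f(a) = -sqrt(C1 + a^2)
 f(a) = sqrt(C1 + a^2)


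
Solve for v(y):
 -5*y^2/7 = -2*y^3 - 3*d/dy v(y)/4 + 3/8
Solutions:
 v(y) = C1 - 2*y^4/3 + 20*y^3/63 + y/2


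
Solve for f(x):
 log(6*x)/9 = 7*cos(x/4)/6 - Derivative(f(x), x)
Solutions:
 f(x) = C1 - x*log(x)/9 - x*log(6)/9 + x/9 + 14*sin(x/4)/3


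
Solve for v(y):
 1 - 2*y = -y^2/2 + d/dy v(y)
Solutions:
 v(y) = C1 + y^3/6 - y^2 + y


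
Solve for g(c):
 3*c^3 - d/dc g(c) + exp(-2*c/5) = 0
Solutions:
 g(c) = C1 + 3*c^4/4 - 5*exp(-2*c/5)/2


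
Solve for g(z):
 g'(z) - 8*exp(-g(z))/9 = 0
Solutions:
 g(z) = log(C1 + 8*z/9)


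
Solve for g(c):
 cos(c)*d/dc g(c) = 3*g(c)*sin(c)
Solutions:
 g(c) = C1/cos(c)^3


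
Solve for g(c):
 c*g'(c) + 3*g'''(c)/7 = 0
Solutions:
 g(c) = C1 + Integral(C2*airyai(-3^(2/3)*7^(1/3)*c/3) + C3*airybi(-3^(2/3)*7^(1/3)*c/3), c)


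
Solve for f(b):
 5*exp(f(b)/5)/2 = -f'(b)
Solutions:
 f(b) = 5*log(1/(C1 + 5*b)) + 5*log(10)


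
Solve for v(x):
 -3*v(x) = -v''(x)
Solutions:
 v(x) = C1*exp(-sqrt(3)*x) + C2*exp(sqrt(3)*x)


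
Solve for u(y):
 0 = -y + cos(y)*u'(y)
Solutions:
 u(y) = C1 + Integral(y/cos(y), y)


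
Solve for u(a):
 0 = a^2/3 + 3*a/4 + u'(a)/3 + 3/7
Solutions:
 u(a) = C1 - a^3/3 - 9*a^2/8 - 9*a/7


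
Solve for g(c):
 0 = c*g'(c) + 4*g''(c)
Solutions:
 g(c) = C1 + C2*erf(sqrt(2)*c/4)


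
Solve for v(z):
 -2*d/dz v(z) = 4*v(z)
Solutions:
 v(z) = C1*exp(-2*z)


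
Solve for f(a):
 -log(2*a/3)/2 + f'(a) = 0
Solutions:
 f(a) = C1 + a*log(a)/2 - a*log(3)/2 - a/2 + a*log(2)/2


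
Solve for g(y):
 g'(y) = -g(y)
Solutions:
 g(y) = C1*exp(-y)


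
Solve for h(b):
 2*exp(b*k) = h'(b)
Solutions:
 h(b) = C1 + 2*exp(b*k)/k


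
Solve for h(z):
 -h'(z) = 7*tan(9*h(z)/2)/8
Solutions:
 h(z) = -2*asin(C1*exp(-63*z/16))/9 + 2*pi/9
 h(z) = 2*asin(C1*exp(-63*z/16))/9


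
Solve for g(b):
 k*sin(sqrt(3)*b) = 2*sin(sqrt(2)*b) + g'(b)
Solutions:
 g(b) = C1 - sqrt(3)*k*cos(sqrt(3)*b)/3 + sqrt(2)*cos(sqrt(2)*b)


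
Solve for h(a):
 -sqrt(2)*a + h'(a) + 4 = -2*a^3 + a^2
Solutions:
 h(a) = C1 - a^4/2 + a^3/3 + sqrt(2)*a^2/2 - 4*a


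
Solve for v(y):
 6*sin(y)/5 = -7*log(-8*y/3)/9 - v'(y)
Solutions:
 v(y) = C1 - 7*y*log(-y)/9 - 7*y*log(2)/3 + 7*y/9 + 7*y*log(3)/9 + 6*cos(y)/5


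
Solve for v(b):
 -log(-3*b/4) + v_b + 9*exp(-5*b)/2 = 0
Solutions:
 v(b) = C1 + b*log(-b) + b*(-2*log(2) - 1 + log(3)) + 9*exp(-5*b)/10


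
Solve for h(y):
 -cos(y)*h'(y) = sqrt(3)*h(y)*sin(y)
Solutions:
 h(y) = C1*cos(y)^(sqrt(3))


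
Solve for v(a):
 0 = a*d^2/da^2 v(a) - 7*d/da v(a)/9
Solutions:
 v(a) = C1 + C2*a^(16/9)


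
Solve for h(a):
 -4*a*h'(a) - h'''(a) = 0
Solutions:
 h(a) = C1 + Integral(C2*airyai(-2^(2/3)*a) + C3*airybi(-2^(2/3)*a), a)


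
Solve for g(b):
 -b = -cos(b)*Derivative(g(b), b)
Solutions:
 g(b) = C1 + Integral(b/cos(b), b)


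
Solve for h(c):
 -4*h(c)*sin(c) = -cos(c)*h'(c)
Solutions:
 h(c) = C1/cos(c)^4


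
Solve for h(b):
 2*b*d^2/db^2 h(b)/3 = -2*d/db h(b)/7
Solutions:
 h(b) = C1 + C2*b^(4/7)


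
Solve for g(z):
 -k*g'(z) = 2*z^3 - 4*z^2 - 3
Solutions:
 g(z) = C1 - z^4/(2*k) + 4*z^3/(3*k) + 3*z/k


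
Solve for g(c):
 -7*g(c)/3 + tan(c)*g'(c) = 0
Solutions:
 g(c) = C1*sin(c)^(7/3)


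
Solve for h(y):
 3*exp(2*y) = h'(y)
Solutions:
 h(y) = C1 + 3*exp(2*y)/2


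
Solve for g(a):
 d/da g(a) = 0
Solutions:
 g(a) = C1


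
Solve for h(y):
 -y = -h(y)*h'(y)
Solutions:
 h(y) = -sqrt(C1 + y^2)
 h(y) = sqrt(C1 + y^2)


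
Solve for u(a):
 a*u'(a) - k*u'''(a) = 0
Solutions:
 u(a) = C1 + Integral(C2*airyai(a*(1/k)^(1/3)) + C3*airybi(a*(1/k)^(1/3)), a)


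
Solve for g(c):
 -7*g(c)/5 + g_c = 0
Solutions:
 g(c) = C1*exp(7*c/5)


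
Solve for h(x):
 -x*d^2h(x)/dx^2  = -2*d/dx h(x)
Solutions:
 h(x) = C1 + C2*x^3


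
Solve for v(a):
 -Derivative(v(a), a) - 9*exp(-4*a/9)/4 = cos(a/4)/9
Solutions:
 v(a) = C1 - 4*sin(a/4)/9 + 81*exp(-4*a/9)/16


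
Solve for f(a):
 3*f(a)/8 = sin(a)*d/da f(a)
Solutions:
 f(a) = C1*(cos(a) - 1)^(3/16)/(cos(a) + 1)^(3/16)


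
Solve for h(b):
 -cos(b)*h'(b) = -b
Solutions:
 h(b) = C1 + Integral(b/cos(b), b)


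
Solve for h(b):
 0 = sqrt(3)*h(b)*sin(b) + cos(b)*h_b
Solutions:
 h(b) = C1*cos(b)^(sqrt(3))


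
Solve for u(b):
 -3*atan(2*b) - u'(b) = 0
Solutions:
 u(b) = C1 - 3*b*atan(2*b) + 3*log(4*b^2 + 1)/4


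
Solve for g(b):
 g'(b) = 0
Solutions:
 g(b) = C1


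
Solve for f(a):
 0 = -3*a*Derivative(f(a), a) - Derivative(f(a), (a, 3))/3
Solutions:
 f(a) = C1 + Integral(C2*airyai(-3^(2/3)*a) + C3*airybi(-3^(2/3)*a), a)


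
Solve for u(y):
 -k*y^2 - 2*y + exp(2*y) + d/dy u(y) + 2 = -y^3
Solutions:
 u(y) = C1 + k*y^3/3 - y^4/4 + y^2 - 2*y - exp(2*y)/2


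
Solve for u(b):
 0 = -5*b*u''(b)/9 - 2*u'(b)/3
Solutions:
 u(b) = C1 + C2/b^(1/5)


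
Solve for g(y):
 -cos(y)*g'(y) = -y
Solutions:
 g(y) = C1 + Integral(y/cos(y), y)


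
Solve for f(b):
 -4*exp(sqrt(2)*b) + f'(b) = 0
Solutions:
 f(b) = C1 + 2*sqrt(2)*exp(sqrt(2)*b)


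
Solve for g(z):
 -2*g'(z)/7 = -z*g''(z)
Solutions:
 g(z) = C1 + C2*z^(9/7)


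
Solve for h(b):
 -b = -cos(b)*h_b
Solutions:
 h(b) = C1 + Integral(b/cos(b), b)


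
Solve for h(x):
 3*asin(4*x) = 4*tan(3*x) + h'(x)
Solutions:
 h(x) = C1 + 3*x*asin(4*x) + 3*sqrt(1 - 16*x^2)/4 + 4*log(cos(3*x))/3


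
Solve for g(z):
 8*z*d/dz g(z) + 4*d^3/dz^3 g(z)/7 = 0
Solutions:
 g(z) = C1 + Integral(C2*airyai(-14^(1/3)*z) + C3*airybi(-14^(1/3)*z), z)


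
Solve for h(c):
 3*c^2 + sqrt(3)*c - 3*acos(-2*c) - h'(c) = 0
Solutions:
 h(c) = C1 + c^3 + sqrt(3)*c^2/2 - 3*c*acos(-2*c) - 3*sqrt(1 - 4*c^2)/2


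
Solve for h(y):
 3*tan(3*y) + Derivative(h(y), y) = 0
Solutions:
 h(y) = C1 + log(cos(3*y))


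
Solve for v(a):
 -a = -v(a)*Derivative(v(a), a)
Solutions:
 v(a) = -sqrt(C1 + a^2)
 v(a) = sqrt(C1 + a^2)


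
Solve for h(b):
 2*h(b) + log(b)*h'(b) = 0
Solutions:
 h(b) = C1*exp(-2*li(b))


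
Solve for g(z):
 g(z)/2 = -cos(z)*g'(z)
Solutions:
 g(z) = C1*(sin(z) - 1)^(1/4)/(sin(z) + 1)^(1/4)


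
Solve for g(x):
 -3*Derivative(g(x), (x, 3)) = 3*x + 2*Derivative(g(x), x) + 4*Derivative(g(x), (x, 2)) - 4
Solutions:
 g(x) = C1 - 3*x^2/4 + 5*x + (C2*sin(sqrt(2)*x/3) + C3*cos(sqrt(2)*x/3))*exp(-2*x/3)


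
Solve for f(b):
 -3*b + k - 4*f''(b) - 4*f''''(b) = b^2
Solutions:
 f(b) = C1 + C2*b + C3*sin(b) + C4*cos(b) - b^4/48 - b^3/8 + b^2*(k + 2)/8


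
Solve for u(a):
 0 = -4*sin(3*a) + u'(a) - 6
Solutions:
 u(a) = C1 + 6*a - 4*cos(3*a)/3


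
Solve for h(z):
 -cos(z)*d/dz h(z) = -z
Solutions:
 h(z) = C1 + Integral(z/cos(z), z)


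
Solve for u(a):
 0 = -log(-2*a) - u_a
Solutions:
 u(a) = C1 - a*log(-a) + a*(1 - log(2))


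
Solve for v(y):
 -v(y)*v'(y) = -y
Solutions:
 v(y) = -sqrt(C1 + y^2)
 v(y) = sqrt(C1 + y^2)


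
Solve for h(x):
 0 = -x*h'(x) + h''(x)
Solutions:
 h(x) = C1 + C2*erfi(sqrt(2)*x/2)


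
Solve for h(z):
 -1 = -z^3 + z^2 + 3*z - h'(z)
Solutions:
 h(z) = C1 - z^4/4 + z^3/3 + 3*z^2/2 + z


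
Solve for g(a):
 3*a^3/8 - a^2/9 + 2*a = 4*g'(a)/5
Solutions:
 g(a) = C1 + 15*a^4/128 - 5*a^3/108 + 5*a^2/4


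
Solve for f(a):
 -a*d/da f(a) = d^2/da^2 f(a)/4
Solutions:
 f(a) = C1 + C2*erf(sqrt(2)*a)


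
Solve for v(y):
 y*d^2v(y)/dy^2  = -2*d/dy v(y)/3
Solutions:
 v(y) = C1 + C2*y^(1/3)


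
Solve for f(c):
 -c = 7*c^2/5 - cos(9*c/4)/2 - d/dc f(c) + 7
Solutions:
 f(c) = C1 + 7*c^3/15 + c^2/2 + 7*c - 2*sin(9*c/4)/9


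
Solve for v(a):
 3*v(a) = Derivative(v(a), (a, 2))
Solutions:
 v(a) = C1*exp(-sqrt(3)*a) + C2*exp(sqrt(3)*a)


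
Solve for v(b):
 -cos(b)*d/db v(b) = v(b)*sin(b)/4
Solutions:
 v(b) = C1*cos(b)^(1/4)


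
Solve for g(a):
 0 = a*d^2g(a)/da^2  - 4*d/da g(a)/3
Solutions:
 g(a) = C1 + C2*a^(7/3)


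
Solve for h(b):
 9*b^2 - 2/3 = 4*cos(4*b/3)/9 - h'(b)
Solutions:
 h(b) = C1 - 3*b^3 + 2*b/3 + sin(4*b/3)/3


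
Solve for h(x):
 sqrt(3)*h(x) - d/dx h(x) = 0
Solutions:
 h(x) = C1*exp(sqrt(3)*x)


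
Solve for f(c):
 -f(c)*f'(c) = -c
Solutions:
 f(c) = -sqrt(C1 + c^2)
 f(c) = sqrt(C1 + c^2)


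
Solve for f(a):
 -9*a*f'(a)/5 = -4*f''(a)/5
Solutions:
 f(a) = C1 + C2*erfi(3*sqrt(2)*a/4)


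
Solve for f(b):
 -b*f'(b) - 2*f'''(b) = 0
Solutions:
 f(b) = C1 + Integral(C2*airyai(-2^(2/3)*b/2) + C3*airybi(-2^(2/3)*b/2), b)


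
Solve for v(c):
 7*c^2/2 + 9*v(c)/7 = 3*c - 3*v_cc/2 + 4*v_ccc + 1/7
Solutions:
 v(c) = C1*exp(c*(-7^(2/3)*(24*sqrt(590) + 583)^(1/3) - 7*7^(1/3)/(24*sqrt(590) + 583)^(1/3) + 14)/112)*sin(sqrt(3)*7^(1/3)*c*(-7^(1/3)*(24*sqrt(590) + 583)^(1/3) + 7/(24*sqrt(590) + 583)^(1/3))/112) + C2*exp(c*(-7^(2/3)*(24*sqrt(590) + 583)^(1/3) - 7*7^(1/3)/(24*sqrt(590) + 583)^(1/3) + 14)/112)*cos(sqrt(3)*7^(1/3)*c*(-7^(1/3)*(24*sqrt(590) + 583)^(1/3) + 7/(24*sqrt(590) + 583)^(1/3))/112) + C3*exp(c*(7*7^(1/3)/(24*sqrt(590) + 583)^(1/3) + 7 + 7^(2/3)*(24*sqrt(590) + 583)^(1/3))/56) - 49*c^2/18 + 7*c/3 + 349/54


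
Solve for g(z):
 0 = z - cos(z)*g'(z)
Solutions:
 g(z) = C1 + Integral(z/cos(z), z)


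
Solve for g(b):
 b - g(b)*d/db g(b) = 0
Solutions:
 g(b) = -sqrt(C1 + b^2)
 g(b) = sqrt(C1 + b^2)


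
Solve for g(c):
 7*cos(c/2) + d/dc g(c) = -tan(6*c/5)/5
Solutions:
 g(c) = C1 + log(cos(6*c/5))/6 - 14*sin(c/2)


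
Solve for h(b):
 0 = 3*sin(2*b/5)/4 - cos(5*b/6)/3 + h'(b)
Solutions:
 h(b) = C1 + 2*sin(5*b/6)/5 + 15*cos(2*b/5)/8


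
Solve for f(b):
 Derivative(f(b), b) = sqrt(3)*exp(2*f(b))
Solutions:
 f(b) = log(-sqrt(-1/(C1 + sqrt(3)*b))) - log(2)/2
 f(b) = log(-1/(C1 + sqrt(3)*b))/2 - log(2)/2


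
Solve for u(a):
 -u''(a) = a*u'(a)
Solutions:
 u(a) = C1 + C2*erf(sqrt(2)*a/2)


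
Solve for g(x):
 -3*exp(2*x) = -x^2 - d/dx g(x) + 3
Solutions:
 g(x) = C1 - x^3/3 + 3*x + 3*exp(2*x)/2


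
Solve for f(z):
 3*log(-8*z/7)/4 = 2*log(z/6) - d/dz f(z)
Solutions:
 f(z) = C1 + 5*z*log(z)/4 + z*(-log(288) - 5/4 + 3*log(14)/4 - 3*I*pi/4)


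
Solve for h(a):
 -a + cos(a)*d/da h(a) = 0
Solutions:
 h(a) = C1 + Integral(a/cos(a), a)


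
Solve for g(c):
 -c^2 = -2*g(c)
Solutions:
 g(c) = c^2/2


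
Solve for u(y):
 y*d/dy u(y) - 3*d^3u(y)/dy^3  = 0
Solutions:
 u(y) = C1 + Integral(C2*airyai(3^(2/3)*y/3) + C3*airybi(3^(2/3)*y/3), y)


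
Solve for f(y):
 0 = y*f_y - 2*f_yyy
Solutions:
 f(y) = C1 + Integral(C2*airyai(2^(2/3)*y/2) + C3*airybi(2^(2/3)*y/2), y)


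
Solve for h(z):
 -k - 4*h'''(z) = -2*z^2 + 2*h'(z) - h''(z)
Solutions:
 h(z) = C1 - k*z/2 + z^3/3 + z^2/2 - 7*z/2 + (C2*sin(sqrt(31)*z/8) + C3*cos(sqrt(31)*z/8))*exp(z/8)


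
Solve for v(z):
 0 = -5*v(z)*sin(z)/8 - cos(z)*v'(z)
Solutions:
 v(z) = C1*cos(z)^(5/8)


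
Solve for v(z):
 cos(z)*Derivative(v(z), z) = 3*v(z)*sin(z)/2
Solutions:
 v(z) = C1/cos(z)^(3/2)


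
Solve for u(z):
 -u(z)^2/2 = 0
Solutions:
 u(z) = 0


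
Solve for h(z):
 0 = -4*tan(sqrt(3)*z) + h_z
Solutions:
 h(z) = C1 - 4*sqrt(3)*log(cos(sqrt(3)*z))/3


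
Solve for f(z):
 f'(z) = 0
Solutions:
 f(z) = C1


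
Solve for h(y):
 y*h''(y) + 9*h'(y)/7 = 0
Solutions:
 h(y) = C1 + C2/y^(2/7)


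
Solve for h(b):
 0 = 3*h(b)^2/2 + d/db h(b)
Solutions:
 h(b) = 2/(C1 + 3*b)


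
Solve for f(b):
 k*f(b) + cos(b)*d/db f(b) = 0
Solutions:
 f(b) = C1*exp(k*(log(sin(b) - 1) - log(sin(b) + 1))/2)


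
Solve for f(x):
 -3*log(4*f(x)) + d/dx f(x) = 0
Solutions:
 -Integral(1/(log(_y) + 2*log(2)), (_y, f(x)))/3 = C1 - x


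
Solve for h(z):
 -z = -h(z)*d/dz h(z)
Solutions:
 h(z) = -sqrt(C1 + z^2)
 h(z) = sqrt(C1 + z^2)


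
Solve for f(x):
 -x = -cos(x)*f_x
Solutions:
 f(x) = C1 + Integral(x/cos(x), x)


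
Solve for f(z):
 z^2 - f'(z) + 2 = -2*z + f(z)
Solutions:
 f(z) = C1*exp(-z) + z^2 + 2


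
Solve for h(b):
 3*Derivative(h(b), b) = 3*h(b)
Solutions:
 h(b) = C1*exp(b)


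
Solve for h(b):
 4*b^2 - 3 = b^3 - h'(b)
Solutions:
 h(b) = C1 + b^4/4 - 4*b^3/3 + 3*b


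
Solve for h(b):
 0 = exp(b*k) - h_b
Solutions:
 h(b) = C1 + exp(b*k)/k


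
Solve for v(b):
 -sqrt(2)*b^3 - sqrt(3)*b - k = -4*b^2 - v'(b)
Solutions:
 v(b) = C1 + sqrt(2)*b^4/4 - 4*b^3/3 + sqrt(3)*b^2/2 + b*k


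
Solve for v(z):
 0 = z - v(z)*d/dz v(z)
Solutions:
 v(z) = -sqrt(C1 + z^2)
 v(z) = sqrt(C1 + z^2)


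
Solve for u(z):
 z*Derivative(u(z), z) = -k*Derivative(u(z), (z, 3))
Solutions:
 u(z) = C1 + Integral(C2*airyai(z*(-1/k)^(1/3)) + C3*airybi(z*(-1/k)^(1/3)), z)


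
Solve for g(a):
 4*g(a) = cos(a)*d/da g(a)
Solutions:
 g(a) = C1*(sin(a)^2 + 2*sin(a) + 1)/(sin(a)^2 - 2*sin(a) + 1)


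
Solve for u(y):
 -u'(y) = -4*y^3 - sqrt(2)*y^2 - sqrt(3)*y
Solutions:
 u(y) = C1 + y^4 + sqrt(2)*y^3/3 + sqrt(3)*y^2/2


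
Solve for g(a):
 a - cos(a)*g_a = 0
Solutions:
 g(a) = C1 + Integral(a/cos(a), a)


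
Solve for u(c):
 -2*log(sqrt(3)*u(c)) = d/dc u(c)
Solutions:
 Integral(1/(2*log(_y) + log(3)), (_y, u(c))) = C1 - c


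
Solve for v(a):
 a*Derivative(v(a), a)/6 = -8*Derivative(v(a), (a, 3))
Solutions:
 v(a) = C1 + Integral(C2*airyai(-6^(2/3)*a/12) + C3*airybi(-6^(2/3)*a/12), a)


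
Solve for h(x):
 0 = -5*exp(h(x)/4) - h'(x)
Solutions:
 h(x) = 4*log(1/(C1 + 5*x)) + 8*log(2)


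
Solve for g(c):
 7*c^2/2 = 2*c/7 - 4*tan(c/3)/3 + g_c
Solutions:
 g(c) = C1 + 7*c^3/6 - c^2/7 - 4*log(cos(c/3))


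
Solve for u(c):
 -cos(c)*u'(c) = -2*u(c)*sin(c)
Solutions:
 u(c) = C1/cos(c)^2


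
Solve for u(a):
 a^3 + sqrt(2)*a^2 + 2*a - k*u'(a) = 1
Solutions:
 u(a) = C1 + a^4/(4*k) + sqrt(2)*a^3/(3*k) + a^2/k - a/k


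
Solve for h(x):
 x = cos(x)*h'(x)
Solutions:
 h(x) = C1 + Integral(x/cos(x), x)


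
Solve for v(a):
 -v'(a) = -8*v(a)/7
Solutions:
 v(a) = C1*exp(8*a/7)


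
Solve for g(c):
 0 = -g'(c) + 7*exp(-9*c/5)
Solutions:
 g(c) = C1 - 35*exp(-9*c/5)/9


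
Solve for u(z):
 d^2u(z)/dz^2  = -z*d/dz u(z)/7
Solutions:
 u(z) = C1 + C2*erf(sqrt(14)*z/14)


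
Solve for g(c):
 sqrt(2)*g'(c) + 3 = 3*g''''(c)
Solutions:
 g(c) = C1 + C4*exp(2^(1/6)*3^(2/3)*c/3) - 3*sqrt(2)*c/2 + (C2*sin(6^(1/6)*c/2) + C3*cos(6^(1/6)*c/2))*exp(-2^(1/6)*3^(2/3)*c/6)


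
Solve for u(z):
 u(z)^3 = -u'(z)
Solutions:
 u(z) = -sqrt(2)*sqrt(-1/(C1 - z))/2
 u(z) = sqrt(2)*sqrt(-1/(C1 - z))/2


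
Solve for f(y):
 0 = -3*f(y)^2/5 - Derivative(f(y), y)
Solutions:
 f(y) = 5/(C1 + 3*y)


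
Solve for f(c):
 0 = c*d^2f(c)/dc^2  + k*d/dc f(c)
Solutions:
 f(c) = C1 + c^(1 - re(k))*(C2*sin(log(c)*Abs(im(k))) + C3*cos(log(c)*im(k)))


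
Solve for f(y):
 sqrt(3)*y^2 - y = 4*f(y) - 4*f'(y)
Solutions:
 f(y) = C1*exp(y) + sqrt(3)*y^2/4 - y/4 + sqrt(3)*y/2 - 1/4 + sqrt(3)/2


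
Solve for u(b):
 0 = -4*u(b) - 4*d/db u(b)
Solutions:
 u(b) = C1*exp(-b)


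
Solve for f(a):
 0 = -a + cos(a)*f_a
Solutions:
 f(a) = C1 + Integral(a/cos(a), a)


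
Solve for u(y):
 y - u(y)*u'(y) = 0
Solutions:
 u(y) = -sqrt(C1 + y^2)
 u(y) = sqrt(C1 + y^2)


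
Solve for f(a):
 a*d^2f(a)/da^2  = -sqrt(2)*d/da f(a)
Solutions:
 f(a) = C1 + C2*a^(1 - sqrt(2))


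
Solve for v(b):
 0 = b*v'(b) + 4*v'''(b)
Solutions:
 v(b) = C1 + Integral(C2*airyai(-2^(1/3)*b/2) + C3*airybi(-2^(1/3)*b/2), b)


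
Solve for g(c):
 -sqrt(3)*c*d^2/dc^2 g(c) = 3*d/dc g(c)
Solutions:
 g(c) = C1 + C2*c^(1 - sqrt(3))


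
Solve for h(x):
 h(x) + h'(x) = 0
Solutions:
 h(x) = C1*exp(-x)


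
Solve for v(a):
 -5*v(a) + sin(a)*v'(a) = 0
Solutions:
 v(a) = C1*sqrt(cos(a) - 1)*(cos(a)^2 - 2*cos(a) + 1)/(sqrt(cos(a) + 1)*(cos(a)^2 + 2*cos(a) + 1))


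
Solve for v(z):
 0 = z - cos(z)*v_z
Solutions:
 v(z) = C1 + Integral(z/cos(z), z)


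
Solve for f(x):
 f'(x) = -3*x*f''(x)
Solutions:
 f(x) = C1 + C2*x^(2/3)


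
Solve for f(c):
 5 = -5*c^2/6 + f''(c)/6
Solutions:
 f(c) = C1 + C2*c + 5*c^4/12 + 15*c^2


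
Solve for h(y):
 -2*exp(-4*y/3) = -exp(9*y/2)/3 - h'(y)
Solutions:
 h(y) = C1 - 2*exp(9*y/2)/27 - 3*exp(-4*y/3)/2


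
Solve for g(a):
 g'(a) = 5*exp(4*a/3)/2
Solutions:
 g(a) = C1 + 15*exp(4*a/3)/8


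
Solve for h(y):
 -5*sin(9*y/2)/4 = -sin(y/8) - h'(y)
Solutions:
 h(y) = C1 + 8*cos(y/8) - 5*cos(9*y/2)/18


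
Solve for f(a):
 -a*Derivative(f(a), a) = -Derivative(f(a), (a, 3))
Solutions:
 f(a) = C1 + Integral(C2*airyai(a) + C3*airybi(a), a)


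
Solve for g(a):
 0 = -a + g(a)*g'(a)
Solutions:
 g(a) = -sqrt(C1 + a^2)
 g(a) = sqrt(C1 + a^2)


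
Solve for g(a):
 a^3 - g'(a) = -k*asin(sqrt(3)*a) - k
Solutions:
 g(a) = C1 + a^4/4 + a*k + k*(a*asin(sqrt(3)*a) + sqrt(3)*sqrt(1 - 3*a^2)/3)


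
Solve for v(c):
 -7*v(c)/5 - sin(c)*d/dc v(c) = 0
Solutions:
 v(c) = C1*(cos(c) + 1)^(7/10)/(cos(c) - 1)^(7/10)


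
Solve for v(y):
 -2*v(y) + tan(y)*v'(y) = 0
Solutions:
 v(y) = C1*sin(y)^2


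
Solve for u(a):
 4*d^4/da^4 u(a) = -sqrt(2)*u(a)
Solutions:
 u(a) = (C1*sin(2^(1/8)*a/2) + C2*cos(2^(1/8)*a/2))*exp(-2^(1/8)*a/2) + (C3*sin(2^(1/8)*a/2) + C4*cos(2^(1/8)*a/2))*exp(2^(1/8)*a/2)


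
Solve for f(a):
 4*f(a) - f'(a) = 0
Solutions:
 f(a) = C1*exp(4*a)


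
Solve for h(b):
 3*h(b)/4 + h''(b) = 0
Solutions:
 h(b) = C1*sin(sqrt(3)*b/2) + C2*cos(sqrt(3)*b/2)


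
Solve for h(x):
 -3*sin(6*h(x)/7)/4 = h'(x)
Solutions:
 3*x/4 + 7*log(cos(6*h(x)/7) - 1)/12 - 7*log(cos(6*h(x)/7) + 1)/12 = C1


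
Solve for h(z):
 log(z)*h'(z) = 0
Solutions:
 h(z) = C1


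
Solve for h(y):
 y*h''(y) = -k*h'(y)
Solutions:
 h(y) = C1 + y^(1 - re(k))*(C2*sin(log(y)*Abs(im(k))) + C3*cos(log(y)*im(k)))


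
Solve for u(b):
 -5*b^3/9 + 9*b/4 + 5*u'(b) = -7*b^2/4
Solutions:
 u(b) = C1 + b^4/36 - 7*b^3/60 - 9*b^2/40


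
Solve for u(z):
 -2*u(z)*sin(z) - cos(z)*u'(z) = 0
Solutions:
 u(z) = C1*cos(z)^2


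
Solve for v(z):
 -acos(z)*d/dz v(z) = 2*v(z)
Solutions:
 v(z) = C1*exp(-2*Integral(1/acos(z), z))


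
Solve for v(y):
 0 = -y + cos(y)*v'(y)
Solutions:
 v(y) = C1 + Integral(y/cos(y), y)


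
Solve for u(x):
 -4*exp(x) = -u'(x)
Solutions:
 u(x) = C1 + 4*exp(x)


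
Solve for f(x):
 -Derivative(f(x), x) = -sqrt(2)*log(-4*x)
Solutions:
 f(x) = C1 + sqrt(2)*x*log(-x) + sqrt(2)*x*(-1 + 2*log(2))


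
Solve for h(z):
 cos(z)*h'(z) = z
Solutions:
 h(z) = C1 + Integral(z/cos(z), z)


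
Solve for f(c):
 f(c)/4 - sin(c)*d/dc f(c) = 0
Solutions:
 f(c) = C1*(cos(c) - 1)^(1/8)/(cos(c) + 1)^(1/8)


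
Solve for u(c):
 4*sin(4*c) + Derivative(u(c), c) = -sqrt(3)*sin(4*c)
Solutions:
 u(c) = C1 + sqrt(3)*cos(4*c)/4 + cos(4*c)


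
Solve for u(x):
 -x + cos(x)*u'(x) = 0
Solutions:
 u(x) = C1 + Integral(x/cos(x), x)


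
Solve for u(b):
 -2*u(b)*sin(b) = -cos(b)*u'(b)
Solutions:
 u(b) = C1/cos(b)^2


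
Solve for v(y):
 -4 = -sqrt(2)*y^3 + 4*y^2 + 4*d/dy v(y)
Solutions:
 v(y) = C1 + sqrt(2)*y^4/16 - y^3/3 - y


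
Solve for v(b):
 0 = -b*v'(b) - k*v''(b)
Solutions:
 v(b) = C1 + C2*sqrt(k)*erf(sqrt(2)*b*sqrt(1/k)/2)


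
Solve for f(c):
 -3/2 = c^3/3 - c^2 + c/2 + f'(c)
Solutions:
 f(c) = C1 - c^4/12 + c^3/3 - c^2/4 - 3*c/2


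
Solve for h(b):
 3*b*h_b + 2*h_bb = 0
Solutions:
 h(b) = C1 + C2*erf(sqrt(3)*b/2)


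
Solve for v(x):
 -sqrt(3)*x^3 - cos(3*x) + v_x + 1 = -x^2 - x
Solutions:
 v(x) = C1 + sqrt(3)*x^4/4 - x^3/3 - x^2/2 - x + sin(3*x)/3


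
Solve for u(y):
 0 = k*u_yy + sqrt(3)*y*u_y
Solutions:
 u(y) = C1 + C2*sqrt(k)*erf(sqrt(2)*3^(1/4)*y*sqrt(1/k)/2)


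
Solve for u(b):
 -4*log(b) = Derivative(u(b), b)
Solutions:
 u(b) = C1 - 4*b*log(b) + 4*b


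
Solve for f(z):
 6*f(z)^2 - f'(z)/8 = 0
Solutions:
 f(z) = -1/(C1 + 48*z)


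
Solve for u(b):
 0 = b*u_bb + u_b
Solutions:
 u(b) = C1 + C2*log(b)


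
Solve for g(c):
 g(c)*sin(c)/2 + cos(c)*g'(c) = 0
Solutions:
 g(c) = C1*sqrt(cos(c))


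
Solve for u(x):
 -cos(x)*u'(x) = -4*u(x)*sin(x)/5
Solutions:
 u(x) = C1/cos(x)^(4/5)


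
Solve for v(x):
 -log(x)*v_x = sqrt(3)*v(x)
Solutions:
 v(x) = C1*exp(-sqrt(3)*li(x))


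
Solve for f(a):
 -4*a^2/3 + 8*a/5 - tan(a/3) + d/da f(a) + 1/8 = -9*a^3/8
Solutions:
 f(a) = C1 - 9*a^4/32 + 4*a^3/9 - 4*a^2/5 - a/8 - 3*log(cos(a/3))


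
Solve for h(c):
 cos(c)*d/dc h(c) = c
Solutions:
 h(c) = C1 + Integral(c/cos(c), c)


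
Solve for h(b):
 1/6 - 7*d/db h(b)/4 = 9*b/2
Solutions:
 h(b) = C1 - 9*b^2/7 + 2*b/21


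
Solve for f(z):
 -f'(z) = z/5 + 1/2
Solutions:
 f(z) = C1 - z^2/10 - z/2


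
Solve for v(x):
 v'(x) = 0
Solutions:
 v(x) = C1


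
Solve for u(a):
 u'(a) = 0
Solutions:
 u(a) = C1


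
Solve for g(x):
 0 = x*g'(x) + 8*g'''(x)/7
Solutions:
 g(x) = C1 + Integral(C2*airyai(-7^(1/3)*x/2) + C3*airybi(-7^(1/3)*x/2), x)


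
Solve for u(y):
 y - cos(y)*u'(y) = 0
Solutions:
 u(y) = C1 + Integral(y/cos(y), y)


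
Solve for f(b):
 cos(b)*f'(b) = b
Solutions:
 f(b) = C1 + Integral(b/cos(b), b)


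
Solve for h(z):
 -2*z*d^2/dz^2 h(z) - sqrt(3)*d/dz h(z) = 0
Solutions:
 h(z) = C1 + C2*z^(1 - sqrt(3)/2)


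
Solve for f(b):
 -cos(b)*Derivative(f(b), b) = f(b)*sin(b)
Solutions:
 f(b) = C1*cos(b)


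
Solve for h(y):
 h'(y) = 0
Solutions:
 h(y) = C1


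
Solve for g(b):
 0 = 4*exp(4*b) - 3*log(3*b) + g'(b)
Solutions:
 g(b) = C1 + 3*b*log(b) + 3*b*(-1 + log(3)) - exp(4*b)


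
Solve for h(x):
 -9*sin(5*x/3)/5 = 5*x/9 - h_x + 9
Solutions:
 h(x) = C1 + 5*x^2/18 + 9*x - 27*cos(5*x/3)/25


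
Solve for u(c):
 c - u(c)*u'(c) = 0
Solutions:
 u(c) = -sqrt(C1 + c^2)
 u(c) = sqrt(C1 + c^2)


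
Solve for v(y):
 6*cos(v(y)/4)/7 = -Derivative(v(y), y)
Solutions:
 6*y/7 - 2*log(sin(v(y)/4) - 1) + 2*log(sin(v(y)/4) + 1) = C1


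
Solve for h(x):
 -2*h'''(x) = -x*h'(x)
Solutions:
 h(x) = C1 + Integral(C2*airyai(2^(2/3)*x/2) + C3*airybi(2^(2/3)*x/2), x)


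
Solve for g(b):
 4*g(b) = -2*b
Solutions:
 g(b) = -b/2


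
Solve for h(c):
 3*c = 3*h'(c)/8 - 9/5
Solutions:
 h(c) = C1 + 4*c^2 + 24*c/5


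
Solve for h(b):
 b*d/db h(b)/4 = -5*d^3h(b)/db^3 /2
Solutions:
 h(b) = C1 + Integral(C2*airyai(-10^(2/3)*b/10) + C3*airybi(-10^(2/3)*b/10), b)


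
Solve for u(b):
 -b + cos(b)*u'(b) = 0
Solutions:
 u(b) = C1 + Integral(b/cos(b), b)


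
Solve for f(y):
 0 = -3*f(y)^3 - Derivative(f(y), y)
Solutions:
 f(y) = -sqrt(2)*sqrt(-1/(C1 - 3*y))/2
 f(y) = sqrt(2)*sqrt(-1/(C1 - 3*y))/2


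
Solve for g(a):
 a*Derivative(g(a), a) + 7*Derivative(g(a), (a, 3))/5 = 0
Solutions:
 g(a) = C1 + Integral(C2*airyai(-5^(1/3)*7^(2/3)*a/7) + C3*airybi(-5^(1/3)*7^(2/3)*a/7), a)


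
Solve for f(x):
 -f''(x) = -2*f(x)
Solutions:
 f(x) = C1*exp(-sqrt(2)*x) + C2*exp(sqrt(2)*x)


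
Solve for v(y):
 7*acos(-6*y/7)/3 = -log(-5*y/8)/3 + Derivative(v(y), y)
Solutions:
 v(y) = C1 + y*log(-y)/3 + 7*y*acos(-6*y/7)/3 - y*log(2) - y/3 + y*log(5)/3 + 7*sqrt(49 - 36*y^2)/18


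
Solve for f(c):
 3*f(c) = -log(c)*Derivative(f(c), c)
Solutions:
 f(c) = C1*exp(-3*li(c))


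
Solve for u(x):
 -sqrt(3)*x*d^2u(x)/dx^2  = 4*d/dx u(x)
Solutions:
 u(x) = C1 + C2*x^(1 - 4*sqrt(3)/3)


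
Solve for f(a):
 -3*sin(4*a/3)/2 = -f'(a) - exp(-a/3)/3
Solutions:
 f(a) = C1 - 9*cos(4*a/3)/8 + exp(-a/3)


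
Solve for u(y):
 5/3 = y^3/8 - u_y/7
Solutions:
 u(y) = C1 + 7*y^4/32 - 35*y/3


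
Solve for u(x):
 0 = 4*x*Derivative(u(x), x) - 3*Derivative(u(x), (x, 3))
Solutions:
 u(x) = C1 + Integral(C2*airyai(6^(2/3)*x/3) + C3*airybi(6^(2/3)*x/3), x)


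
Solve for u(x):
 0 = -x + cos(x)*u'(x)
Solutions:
 u(x) = C1 + Integral(x/cos(x), x)


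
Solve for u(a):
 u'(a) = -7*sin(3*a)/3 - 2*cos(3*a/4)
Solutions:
 u(a) = C1 - 8*sin(3*a/4)/3 + 7*cos(3*a)/9


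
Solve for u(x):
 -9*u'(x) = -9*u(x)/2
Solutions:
 u(x) = C1*exp(x/2)


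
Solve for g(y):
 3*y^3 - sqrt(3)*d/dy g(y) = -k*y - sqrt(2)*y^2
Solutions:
 g(y) = C1 + sqrt(3)*k*y^2/6 + sqrt(3)*y^4/4 + sqrt(6)*y^3/9


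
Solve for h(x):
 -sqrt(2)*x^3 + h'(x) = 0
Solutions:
 h(x) = C1 + sqrt(2)*x^4/4


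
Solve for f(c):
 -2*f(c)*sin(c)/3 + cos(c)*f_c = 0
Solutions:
 f(c) = C1/cos(c)^(2/3)


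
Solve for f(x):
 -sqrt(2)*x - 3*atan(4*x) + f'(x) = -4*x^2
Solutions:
 f(x) = C1 - 4*x^3/3 + sqrt(2)*x^2/2 + 3*x*atan(4*x) - 3*log(16*x^2 + 1)/8


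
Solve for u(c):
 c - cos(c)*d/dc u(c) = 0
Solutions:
 u(c) = C1 + Integral(c/cos(c), c)


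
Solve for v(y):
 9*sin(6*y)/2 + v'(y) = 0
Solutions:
 v(y) = C1 + 3*cos(6*y)/4


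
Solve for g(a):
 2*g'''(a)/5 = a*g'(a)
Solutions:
 g(a) = C1 + Integral(C2*airyai(2^(2/3)*5^(1/3)*a/2) + C3*airybi(2^(2/3)*5^(1/3)*a/2), a)


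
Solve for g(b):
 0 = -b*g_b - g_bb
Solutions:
 g(b) = C1 + C2*erf(sqrt(2)*b/2)


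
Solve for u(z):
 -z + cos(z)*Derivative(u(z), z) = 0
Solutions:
 u(z) = C1 + Integral(z/cos(z), z)


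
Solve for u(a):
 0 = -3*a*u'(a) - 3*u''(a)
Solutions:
 u(a) = C1 + C2*erf(sqrt(2)*a/2)


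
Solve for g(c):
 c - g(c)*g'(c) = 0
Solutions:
 g(c) = -sqrt(C1 + c^2)
 g(c) = sqrt(C1 + c^2)


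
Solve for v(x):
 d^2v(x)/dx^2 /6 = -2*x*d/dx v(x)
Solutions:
 v(x) = C1 + C2*erf(sqrt(6)*x)


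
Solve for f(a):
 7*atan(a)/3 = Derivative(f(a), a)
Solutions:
 f(a) = C1 + 7*a*atan(a)/3 - 7*log(a^2 + 1)/6


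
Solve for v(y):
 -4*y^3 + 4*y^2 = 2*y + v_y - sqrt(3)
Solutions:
 v(y) = C1 - y^4 + 4*y^3/3 - y^2 + sqrt(3)*y


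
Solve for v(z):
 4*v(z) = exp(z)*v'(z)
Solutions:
 v(z) = C1*exp(-4*exp(-z))


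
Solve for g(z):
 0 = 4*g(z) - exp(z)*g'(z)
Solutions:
 g(z) = C1*exp(-4*exp(-z))


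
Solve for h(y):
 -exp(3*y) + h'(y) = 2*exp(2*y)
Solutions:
 h(y) = C1 + exp(3*y)/3 + exp(2*y)


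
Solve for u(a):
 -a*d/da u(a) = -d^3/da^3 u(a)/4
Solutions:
 u(a) = C1 + Integral(C2*airyai(2^(2/3)*a) + C3*airybi(2^(2/3)*a), a)


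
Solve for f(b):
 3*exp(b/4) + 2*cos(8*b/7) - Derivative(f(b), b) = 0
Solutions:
 f(b) = C1 + 12*exp(b/4) + 7*sin(8*b/7)/4


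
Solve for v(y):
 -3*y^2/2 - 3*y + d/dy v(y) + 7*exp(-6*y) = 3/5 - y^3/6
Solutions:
 v(y) = C1 - y^4/24 + y^3/2 + 3*y^2/2 + 3*y/5 + 7*exp(-6*y)/6


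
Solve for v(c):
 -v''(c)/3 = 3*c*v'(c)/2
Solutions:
 v(c) = C1 + C2*erf(3*c/2)


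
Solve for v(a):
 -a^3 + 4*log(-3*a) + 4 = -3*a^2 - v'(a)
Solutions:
 v(a) = C1 + a^4/4 - a^3 - 4*a*log(-a) - 4*a*log(3)


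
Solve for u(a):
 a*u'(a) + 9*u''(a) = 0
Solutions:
 u(a) = C1 + C2*erf(sqrt(2)*a/6)


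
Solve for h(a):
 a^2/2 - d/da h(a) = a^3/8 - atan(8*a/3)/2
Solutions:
 h(a) = C1 - a^4/32 + a^3/6 + a*atan(8*a/3)/2 - 3*log(64*a^2 + 9)/32


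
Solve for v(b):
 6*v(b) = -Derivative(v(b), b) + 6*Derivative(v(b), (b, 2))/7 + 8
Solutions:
 v(b) = C1*exp(b*(7 - sqrt(1057))/12) + C2*exp(b*(7 + sqrt(1057))/12) + 4/3


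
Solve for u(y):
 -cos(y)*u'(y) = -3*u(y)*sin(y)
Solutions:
 u(y) = C1/cos(y)^3


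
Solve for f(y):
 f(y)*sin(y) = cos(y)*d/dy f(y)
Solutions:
 f(y) = C1/cos(y)


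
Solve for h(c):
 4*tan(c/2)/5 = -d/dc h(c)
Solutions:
 h(c) = C1 + 8*log(cos(c/2))/5


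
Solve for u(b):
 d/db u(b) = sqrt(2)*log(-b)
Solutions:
 u(b) = C1 + sqrt(2)*b*log(-b) - sqrt(2)*b


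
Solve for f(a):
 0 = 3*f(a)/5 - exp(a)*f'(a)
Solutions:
 f(a) = C1*exp(-3*exp(-a)/5)


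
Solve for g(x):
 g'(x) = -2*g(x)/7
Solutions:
 g(x) = C1*exp(-2*x/7)


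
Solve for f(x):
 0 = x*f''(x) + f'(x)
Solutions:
 f(x) = C1 + C2*log(x)


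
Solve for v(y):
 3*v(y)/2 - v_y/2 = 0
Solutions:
 v(y) = C1*exp(3*y)


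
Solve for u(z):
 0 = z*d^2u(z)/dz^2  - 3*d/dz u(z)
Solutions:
 u(z) = C1 + C2*z^4


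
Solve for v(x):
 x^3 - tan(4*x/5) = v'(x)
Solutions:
 v(x) = C1 + x^4/4 + 5*log(cos(4*x/5))/4


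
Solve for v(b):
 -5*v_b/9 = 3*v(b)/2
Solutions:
 v(b) = C1*exp(-27*b/10)


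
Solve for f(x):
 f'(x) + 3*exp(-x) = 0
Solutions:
 f(x) = C1 + 3*exp(-x)


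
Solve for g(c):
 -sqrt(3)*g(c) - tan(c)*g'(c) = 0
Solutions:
 g(c) = C1/sin(c)^(sqrt(3))


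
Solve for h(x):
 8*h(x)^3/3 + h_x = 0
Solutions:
 h(x) = -sqrt(6)*sqrt(-1/(C1 - 8*x))/2
 h(x) = sqrt(6)*sqrt(-1/(C1 - 8*x))/2


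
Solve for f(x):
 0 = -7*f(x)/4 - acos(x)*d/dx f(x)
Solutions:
 f(x) = C1*exp(-7*Integral(1/acos(x), x)/4)


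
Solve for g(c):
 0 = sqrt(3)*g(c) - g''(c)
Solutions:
 g(c) = C1*exp(-3^(1/4)*c) + C2*exp(3^(1/4)*c)


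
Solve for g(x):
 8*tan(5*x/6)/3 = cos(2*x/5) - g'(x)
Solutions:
 g(x) = C1 + 16*log(cos(5*x/6))/5 + 5*sin(2*x/5)/2


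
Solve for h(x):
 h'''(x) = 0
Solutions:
 h(x) = C1 + C2*x + C3*x^2


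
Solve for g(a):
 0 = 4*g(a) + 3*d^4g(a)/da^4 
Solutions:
 g(a) = (C1*sin(3^(3/4)*a/3) + C2*cos(3^(3/4)*a/3))*exp(-3^(3/4)*a/3) + (C3*sin(3^(3/4)*a/3) + C4*cos(3^(3/4)*a/3))*exp(3^(3/4)*a/3)


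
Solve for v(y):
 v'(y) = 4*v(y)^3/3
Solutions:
 v(y) = -sqrt(6)*sqrt(-1/(C1 + 4*y))/2
 v(y) = sqrt(6)*sqrt(-1/(C1 + 4*y))/2


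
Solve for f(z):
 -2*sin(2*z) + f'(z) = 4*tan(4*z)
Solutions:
 f(z) = C1 - log(cos(4*z)) - cos(2*z)


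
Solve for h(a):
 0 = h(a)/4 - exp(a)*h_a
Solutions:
 h(a) = C1*exp(-exp(-a)/4)


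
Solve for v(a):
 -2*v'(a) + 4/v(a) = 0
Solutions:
 v(a) = -sqrt(C1 + 4*a)
 v(a) = sqrt(C1 + 4*a)


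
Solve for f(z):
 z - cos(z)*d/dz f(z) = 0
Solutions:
 f(z) = C1 + Integral(z/cos(z), z)


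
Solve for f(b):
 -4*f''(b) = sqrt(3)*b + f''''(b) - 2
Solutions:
 f(b) = C1 + C2*b + C3*sin(2*b) + C4*cos(2*b) - sqrt(3)*b^3/24 + b^2/4


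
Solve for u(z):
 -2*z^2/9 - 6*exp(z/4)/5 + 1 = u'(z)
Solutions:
 u(z) = C1 - 2*z^3/27 + z - 24*exp(z/4)/5


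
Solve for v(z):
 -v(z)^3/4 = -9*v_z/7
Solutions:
 v(z) = -3*sqrt(2)*sqrt(-1/(C1 + 7*z))
 v(z) = 3*sqrt(2)*sqrt(-1/(C1 + 7*z))


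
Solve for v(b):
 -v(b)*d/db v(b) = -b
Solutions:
 v(b) = -sqrt(C1 + b^2)
 v(b) = sqrt(C1 + b^2)


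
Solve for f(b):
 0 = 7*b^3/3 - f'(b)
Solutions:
 f(b) = C1 + 7*b^4/12


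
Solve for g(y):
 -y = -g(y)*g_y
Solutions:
 g(y) = -sqrt(C1 + y^2)
 g(y) = sqrt(C1 + y^2)


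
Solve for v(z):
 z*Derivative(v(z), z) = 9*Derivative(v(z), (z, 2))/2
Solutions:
 v(z) = C1 + C2*erfi(z/3)


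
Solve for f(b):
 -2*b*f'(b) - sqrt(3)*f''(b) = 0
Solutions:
 f(b) = C1 + C2*erf(3^(3/4)*b/3)


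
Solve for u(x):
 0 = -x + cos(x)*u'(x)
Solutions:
 u(x) = C1 + Integral(x/cos(x), x)


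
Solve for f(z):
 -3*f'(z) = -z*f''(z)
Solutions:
 f(z) = C1 + C2*z^4


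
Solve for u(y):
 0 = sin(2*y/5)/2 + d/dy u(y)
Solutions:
 u(y) = C1 + 5*cos(2*y/5)/4


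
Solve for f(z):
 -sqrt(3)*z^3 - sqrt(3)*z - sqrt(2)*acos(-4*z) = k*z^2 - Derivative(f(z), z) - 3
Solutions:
 f(z) = C1 + k*z^3/3 + sqrt(3)*z^4/4 + sqrt(3)*z^2/2 - 3*z + sqrt(2)*(z*acos(-4*z) + sqrt(1 - 16*z^2)/4)


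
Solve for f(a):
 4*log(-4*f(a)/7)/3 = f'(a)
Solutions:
 -3*Integral(1/(log(-_y) - log(7) + 2*log(2)), (_y, f(a)))/4 = C1 - a


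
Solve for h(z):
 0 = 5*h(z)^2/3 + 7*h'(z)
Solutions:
 h(z) = 21/(C1 + 5*z)


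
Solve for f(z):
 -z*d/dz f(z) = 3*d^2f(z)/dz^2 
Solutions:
 f(z) = C1 + C2*erf(sqrt(6)*z/6)


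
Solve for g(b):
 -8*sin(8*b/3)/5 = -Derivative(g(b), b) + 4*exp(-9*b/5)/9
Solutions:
 g(b) = C1 - 3*cos(8*b/3)/5 - 20*exp(-9*b/5)/81


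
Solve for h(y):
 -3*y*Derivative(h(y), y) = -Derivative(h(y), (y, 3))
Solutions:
 h(y) = C1 + Integral(C2*airyai(3^(1/3)*y) + C3*airybi(3^(1/3)*y), y)


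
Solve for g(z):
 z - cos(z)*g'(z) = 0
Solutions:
 g(z) = C1 + Integral(z/cos(z), z)


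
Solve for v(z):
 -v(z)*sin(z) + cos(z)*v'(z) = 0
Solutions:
 v(z) = C1/cos(z)


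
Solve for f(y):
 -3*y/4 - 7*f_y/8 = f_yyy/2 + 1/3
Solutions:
 f(y) = C1 + C2*sin(sqrt(7)*y/2) + C3*cos(sqrt(7)*y/2) - 3*y^2/7 - 8*y/21


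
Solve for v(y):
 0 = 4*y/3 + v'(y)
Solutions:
 v(y) = C1 - 2*y^2/3


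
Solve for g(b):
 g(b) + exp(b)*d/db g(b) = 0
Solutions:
 g(b) = C1*exp(exp(-b))


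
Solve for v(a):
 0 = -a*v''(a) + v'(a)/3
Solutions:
 v(a) = C1 + C2*a^(4/3)


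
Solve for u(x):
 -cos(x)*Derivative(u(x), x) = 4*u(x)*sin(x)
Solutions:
 u(x) = C1*cos(x)^4


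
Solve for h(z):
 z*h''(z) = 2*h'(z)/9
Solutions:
 h(z) = C1 + C2*z^(11/9)


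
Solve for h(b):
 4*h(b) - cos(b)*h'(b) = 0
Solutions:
 h(b) = C1*(sin(b)^2 + 2*sin(b) + 1)/(sin(b)^2 - 2*sin(b) + 1)


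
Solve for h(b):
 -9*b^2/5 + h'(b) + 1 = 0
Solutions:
 h(b) = C1 + 3*b^3/5 - b


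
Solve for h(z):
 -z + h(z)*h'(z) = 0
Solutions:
 h(z) = -sqrt(C1 + z^2)
 h(z) = sqrt(C1 + z^2)


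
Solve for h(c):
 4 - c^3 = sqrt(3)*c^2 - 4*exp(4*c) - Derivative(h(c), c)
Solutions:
 h(c) = C1 + c^4/4 + sqrt(3)*c^3/3 - 4*c - exp(4*c)


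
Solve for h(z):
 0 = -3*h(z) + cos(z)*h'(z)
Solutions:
 h(z) = C1*(sin(z) + 1)^(3/2)/(sin(z) - 1)^(3/2)


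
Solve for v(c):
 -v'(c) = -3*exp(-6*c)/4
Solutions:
 v(c) = C1 - exp(-6*c)/8


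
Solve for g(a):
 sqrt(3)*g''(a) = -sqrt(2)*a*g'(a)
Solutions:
 g(a) = C1 + C2*erf(6^(3/4)*a/6)


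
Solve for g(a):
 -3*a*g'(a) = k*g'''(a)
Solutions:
 g(a) = C1 + Integral(C2*airyai(3^(1/3)*a*(-1/k)^(1/3)) + C3*airybi(3^(1/3)*a*(-1/k)^(1/3)), a)


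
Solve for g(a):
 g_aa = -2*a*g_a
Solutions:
 g(a) = C1 + C2*erf(a)


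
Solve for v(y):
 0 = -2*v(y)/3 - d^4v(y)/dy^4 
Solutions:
 v(y) = (C1*sin(6^(3/4)*y/6) + C2*cos(6^(3/4)*y/6))*exp(-6^(3/4)*y/6) + (C3*sin(6^(3/4)*y/6) + C4*cos(6^(3/4)*y/6))*exp(6^(3/4)*y/6)


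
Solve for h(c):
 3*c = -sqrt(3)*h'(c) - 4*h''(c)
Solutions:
 h(c) = C1 + C2*exp(-sqrt(3)*c/4) - sqrt(3)*c^2/2 + 4*c


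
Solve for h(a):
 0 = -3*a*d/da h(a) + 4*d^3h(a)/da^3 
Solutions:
 h(a) = C1 + Integral(C2*airyai(6^(1/3)*a/2) + C3*airybi(6^(1/3)*a/2), a)


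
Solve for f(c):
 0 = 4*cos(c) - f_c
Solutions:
 f(c) = C1 + 4*sin(c)


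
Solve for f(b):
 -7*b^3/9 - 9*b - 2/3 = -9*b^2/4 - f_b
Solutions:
 f(b) = C1 + 7*b^4/36 - 3*b^3/4 + 9*b^2/2 + 2*b/3


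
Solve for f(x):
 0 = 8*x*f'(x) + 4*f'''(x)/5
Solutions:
 f(x) = C1 + Integral(C2*airyai(-10^(1/3)*x) + C3*airybi(-10^(1/3)*x), x)


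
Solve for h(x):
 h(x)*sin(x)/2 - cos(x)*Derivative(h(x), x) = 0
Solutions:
 h(x) = C1/sqrt(cos(x))


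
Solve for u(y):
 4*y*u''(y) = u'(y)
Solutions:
 u(y) = C1 + C2*y^(5/4)


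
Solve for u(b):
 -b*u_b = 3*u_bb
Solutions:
 u(b) = C1 + C2*erf(sqrt(6)*b/6)


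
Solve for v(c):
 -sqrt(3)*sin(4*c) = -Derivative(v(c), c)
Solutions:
 v(c) = C1 - sqrt(3)*cos(4*c)/4


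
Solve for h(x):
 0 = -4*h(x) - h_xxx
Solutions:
 h(x) = C3*exp(-2^(2/3)*x) + (C1*sin(2^(2/3)*sqrt(3)*x/2) + C2*cos(2^(2/3)*sqrt(3)*x/2))*exp(2^(2/3)*x/2)


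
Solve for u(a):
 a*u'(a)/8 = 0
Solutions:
 u(a) = C1


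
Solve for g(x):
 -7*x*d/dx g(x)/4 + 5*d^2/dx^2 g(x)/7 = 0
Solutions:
 g(x) = C1 + C2*erfi(7*sqrt(10)*x/20)


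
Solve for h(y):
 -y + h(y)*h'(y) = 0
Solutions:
 h(y) = -sqrt(C1 + y^2)
 h(y) = sqrt(C1 + y^2)


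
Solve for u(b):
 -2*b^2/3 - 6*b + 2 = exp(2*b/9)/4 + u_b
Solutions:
 u(b) = C1 - 2*b^3/9 - 3*b^2 + 2*b - 9*exp(2*b/9)/8


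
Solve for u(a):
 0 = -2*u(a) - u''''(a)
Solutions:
 u(a) = (C1*sin(2^(3/4)*a/2) + C2*cos(2^(3/4)*a/2))*exp(-2^(3/4)*a/2) + (C3*sin(2^(3/4)*a/2) + C4*cos(2^(3/4)*a/2))*exp(2^(3/4)*a/2)
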